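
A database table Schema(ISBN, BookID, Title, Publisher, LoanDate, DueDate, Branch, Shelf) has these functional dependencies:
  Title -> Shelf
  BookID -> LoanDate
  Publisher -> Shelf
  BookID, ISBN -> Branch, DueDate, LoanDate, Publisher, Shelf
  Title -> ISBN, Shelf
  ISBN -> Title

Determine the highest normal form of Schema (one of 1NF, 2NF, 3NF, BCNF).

Candidate keys: {BookID, ISBN}, {BookID, Title}. Prime attributes: {BookID, ISBN, Title}.
Title -> Shelf breaks BCNF: {Title}⁺ = {ISBN, Shelf, Title}, so {Title} is not a superkey.
Title -> Shelf has non-prime {Shelf} on the right and a non-superkey on the left, so 3NF fails.
The proper key subset {BookID} of {BookID, ISBN} determines non-prime {LoanDate}, so the relation is not even in 2NF.

1NF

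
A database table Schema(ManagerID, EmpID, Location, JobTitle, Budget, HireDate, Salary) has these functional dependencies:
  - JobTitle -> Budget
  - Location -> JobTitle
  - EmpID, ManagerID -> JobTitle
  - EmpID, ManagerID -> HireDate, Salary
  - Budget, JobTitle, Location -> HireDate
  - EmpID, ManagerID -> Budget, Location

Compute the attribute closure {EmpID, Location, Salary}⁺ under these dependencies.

Start with {EmpID, Location, Salary}.
Location -> JobTitle applies; add {JobTitle} → now {EmpID, JobTitle, Location, Salary}.
JobTitle -> Budget applies; add {Budget} → now {Budget, EmpID, JobTitle, Location, Salary}.
Budget, JobTitle, Location -> HireDate applies; add {HireDate} → now {Budget, EmpID, HireDate, JobTitle, Location, Salary}.
No further FD applies.

{Budget, EmpID, HireDate, JobTitle, Location, Salary}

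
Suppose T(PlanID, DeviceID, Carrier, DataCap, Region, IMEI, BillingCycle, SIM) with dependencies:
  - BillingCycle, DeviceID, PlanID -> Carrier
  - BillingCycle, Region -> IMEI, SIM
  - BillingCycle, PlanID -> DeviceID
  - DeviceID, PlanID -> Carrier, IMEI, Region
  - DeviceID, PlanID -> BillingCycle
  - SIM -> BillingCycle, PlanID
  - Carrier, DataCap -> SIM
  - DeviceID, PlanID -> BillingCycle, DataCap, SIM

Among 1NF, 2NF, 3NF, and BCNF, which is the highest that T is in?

Candidate keys: {BillingCycle, PlanID}, {BillingCycle, Region}, {Carrier, DataCap}, {DeviceID, PlanID}, {SIM}. Prime attributes: {BillingCycle, Carrier, DataCap, DeviceID, PlanID, Region, SIM}.
The left-hand side of every FD is a superkey, so BCNF is satisfied.

BCNF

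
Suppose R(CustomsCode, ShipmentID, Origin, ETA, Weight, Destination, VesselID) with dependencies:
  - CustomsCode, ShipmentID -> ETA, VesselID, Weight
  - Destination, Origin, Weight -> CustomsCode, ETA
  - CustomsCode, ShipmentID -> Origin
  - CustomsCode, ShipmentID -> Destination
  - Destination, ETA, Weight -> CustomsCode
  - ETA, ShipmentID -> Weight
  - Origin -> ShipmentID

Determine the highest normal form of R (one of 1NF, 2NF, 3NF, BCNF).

3NF

Candidate keys: {CustomsCode, Origin}, {CustomsCode, ShipmentID}, {Destination, ETA, Origin}, {Destination, ETA, ShipmentID}, {Destination, Origin, Weight}. Prime attributes: {CustomsCode, Destination, ETA, Origin, ShipmentID, Weight}.
For Destination, ETA, Weight -> CustomsCode we have {Destination, ETA, Weight}⁺ = {CustomsCode, Destination, ETA, Weight}; {Destination, ETA, Weight} is not a superkey, so BCNF fails.
Since {CustomsCode} ⊆ prime attributes and every other non-superkey FD also has a prime right side, the schema is in 3NF.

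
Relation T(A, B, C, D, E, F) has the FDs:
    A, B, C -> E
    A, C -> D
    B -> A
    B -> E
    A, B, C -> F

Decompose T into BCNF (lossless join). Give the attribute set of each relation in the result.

Candidate key of the original relation: {B, C}.
In {A, B, C, D, E, F}, {A, C} is not a superkey ({A, C}⁺ restricted to this set is {A, C, D}), so split on A, C -> D into {A, C, D} and {A, B, C, E, F}.
{A, C, D} is in BCNF.
In {A, B, C, E, F}, {B} is not a superkey ({B}⁺ restricted to this set is {A, B, E}), so split on B -> A, E into {A, B, E} and {B, C, F}.
{A, B, E} is in BCNF.
{B, C, F} is in BCNF.

{A, B, E}; {A, C, D}; {B, C, F}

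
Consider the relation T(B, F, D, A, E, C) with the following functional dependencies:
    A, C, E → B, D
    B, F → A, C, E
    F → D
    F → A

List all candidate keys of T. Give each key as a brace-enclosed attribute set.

No FD produces {F}, so it must be in every candidate key.
{B, F} is a candidate key since {B, F}⁺ = {A, B, C, D, E, F} covers every attribute.
{C, E, F} is a candidate key since {C, E, F}⁺ = {A, B, C, D, E, F} covers every attribute.
No proper subset of any of these is a key, and no other minimal superkey exists.

{B, F}, {C, E, F}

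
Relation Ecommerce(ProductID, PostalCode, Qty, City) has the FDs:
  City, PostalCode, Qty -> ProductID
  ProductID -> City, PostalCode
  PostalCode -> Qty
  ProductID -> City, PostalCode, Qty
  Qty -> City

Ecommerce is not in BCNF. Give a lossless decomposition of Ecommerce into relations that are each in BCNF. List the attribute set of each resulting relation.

Candidate keys of the original relation: {PostalCode}, {ProductID}.
{City, PostalCode, ProductID, Qty}: {Qty} determines {City, Qty} here but is not a superkey — split on Qty -> City, giving {City, Qty} and {PostalCode, ProductID, Qty}.
{City, Qty} has no BCNF violation.
{PostalCode, ProductID, Qty} has no BCNF violation.

{City, Qty}; {PostalCode, ProductID, Qty}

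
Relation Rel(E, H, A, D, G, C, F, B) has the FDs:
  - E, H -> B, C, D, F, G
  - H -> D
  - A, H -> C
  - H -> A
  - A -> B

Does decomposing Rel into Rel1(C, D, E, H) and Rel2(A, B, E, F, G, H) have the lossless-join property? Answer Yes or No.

Common attributes: {E, H}; their closure is {A, B, C, D, E, F, G, H}.
This includes all of Rel1, so the common attributes are a superkey of Rel1 — the join is lossless.

Yes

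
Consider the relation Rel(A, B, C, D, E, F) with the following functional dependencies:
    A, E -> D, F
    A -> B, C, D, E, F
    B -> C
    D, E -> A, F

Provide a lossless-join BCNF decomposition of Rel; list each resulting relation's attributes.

{A, B, D, E, F}; {B, C}

Candidate keys of the original relation: {A}, {D, E}.
In {A, B, C, D, E, F}, {B} is not a superkey ({B}⁺ restricted to this set is {B, C}), so split on B -> C into {B, C} and {A, B, D, E, F}.
{B, C} is in BCNF.
{A, B, D, E, F} is in BCNF.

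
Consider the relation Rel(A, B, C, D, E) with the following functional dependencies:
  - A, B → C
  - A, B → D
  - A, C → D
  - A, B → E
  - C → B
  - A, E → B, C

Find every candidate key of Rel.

{A} never appears on the right of any FD, so every key must include it.
{A, B}⁺ = {A, B, C, D, E} — all of the relation — so {A, B} is a candidate key.
{A, C}⁺ = {A, B, C, D, E} — all of the relation — so {A, C} is a candidate key.
{A, E}⁺ = {A, B, C, D, E} — all of the relation — so {A, E} is a candidate key.
These are minimal and exhaustive — every other superkey contains one of them.

{A, B}, {A, C}, {A, E}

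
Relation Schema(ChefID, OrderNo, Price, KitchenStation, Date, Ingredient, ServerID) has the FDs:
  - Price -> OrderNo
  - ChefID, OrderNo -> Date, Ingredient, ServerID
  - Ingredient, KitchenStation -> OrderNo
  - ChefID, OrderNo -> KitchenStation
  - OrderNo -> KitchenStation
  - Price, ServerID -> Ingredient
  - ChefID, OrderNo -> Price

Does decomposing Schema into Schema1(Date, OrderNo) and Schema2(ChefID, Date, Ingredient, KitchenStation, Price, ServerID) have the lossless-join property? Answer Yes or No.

No

Schema1 ∩ Schema2 = {Date}; its closure under F is {Date}.
The closure covers neither Schema1 nor Schema2 entirely; the join is not lossless.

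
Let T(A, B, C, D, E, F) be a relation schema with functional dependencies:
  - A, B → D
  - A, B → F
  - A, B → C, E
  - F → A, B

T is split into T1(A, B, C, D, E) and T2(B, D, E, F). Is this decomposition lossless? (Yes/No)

T1 ∩ T2 = {B, D, E}; its closure under F is {B, D, E}.
Neither T1 nor T2 is contained in that closure, so the decomposition is lossy.

No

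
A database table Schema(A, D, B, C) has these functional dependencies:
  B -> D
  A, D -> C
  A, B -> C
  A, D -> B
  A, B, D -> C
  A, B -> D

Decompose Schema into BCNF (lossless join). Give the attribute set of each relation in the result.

Candidate keys of the original relation: {A, B}, {A, D}.
Within {A, B, C, D}: {B}⁺ ∩ {A, B, C, D} = {B, D}, not the whole set, so B -> D violates BCNF; decompose into {B, D} and {A, B, C}.
{B, D}: every determinant is a superkey — BCNF.
{A, B, C}: every determinant is a superkey — BCNF.

{A, B, C}; {B, D}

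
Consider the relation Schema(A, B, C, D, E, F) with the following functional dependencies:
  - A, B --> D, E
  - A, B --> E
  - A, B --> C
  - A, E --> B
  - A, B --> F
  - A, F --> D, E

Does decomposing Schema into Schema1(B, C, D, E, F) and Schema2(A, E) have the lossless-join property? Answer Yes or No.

No

Common attributes: {E}; their closure is {E}.
Neither Schema1 nor Schema2 is contained in that closure, so the decomposition is lossy.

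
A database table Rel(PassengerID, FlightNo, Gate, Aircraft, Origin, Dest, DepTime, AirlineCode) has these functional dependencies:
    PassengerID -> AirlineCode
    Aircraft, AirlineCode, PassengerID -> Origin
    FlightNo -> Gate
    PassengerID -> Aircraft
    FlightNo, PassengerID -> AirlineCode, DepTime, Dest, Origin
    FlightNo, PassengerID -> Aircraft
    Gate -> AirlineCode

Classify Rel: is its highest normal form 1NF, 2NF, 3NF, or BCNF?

Candidate key: {FlightNo, PassengerID}. Prime attributes: {FlightNo, PassengerID}.
For PassengerID -> AirlineCode we have {PassengerID}⁺ = {Aircraft, AirlineCode, Origin, PassengerID}; {PassengerID} is not a superkey, so BCNF fails.
Because {AirlineCode} is non-prime and the left side of PassengerID -> AirlineCode is not a superkey, the relation is not in 3NF.
Since {FlightNo} ⊂ {FlightNo, PassengerID} and {FlightNo}⁺ ⊇ {AirlineCode, Gate} with {AirlineCode, Gate} non-prime, there is a partial dependency; 2NF fails.

1NF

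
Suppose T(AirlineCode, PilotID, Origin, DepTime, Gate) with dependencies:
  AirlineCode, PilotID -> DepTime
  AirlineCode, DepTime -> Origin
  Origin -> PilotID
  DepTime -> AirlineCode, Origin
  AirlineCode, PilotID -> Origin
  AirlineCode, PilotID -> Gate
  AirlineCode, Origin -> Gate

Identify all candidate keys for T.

{AirlineCode, Origin}, {AirlineCode, PilotID}, {DepTime}

{DepTime}⁺ = {AirlineCode, DepTime, Gate, Origin, PilotID} — all of the relation — so {DepTime} is a candidate key.
{AirlineCode, Origin}⁺ = {AirlineCode, DepTime, Gate, Origin, PilotID} — all of the relation — so {AirlineCode, Origin} is a candidate key.
{AirlineCode, PilotID}⁺ = {AirlineCode, DepTime, Gate, Origin, PilotID} — all of the relation — so {AirlineCode, PilotID} is a candidate key.
No proper subset of any of these is a key, and no other minimal superkey exists.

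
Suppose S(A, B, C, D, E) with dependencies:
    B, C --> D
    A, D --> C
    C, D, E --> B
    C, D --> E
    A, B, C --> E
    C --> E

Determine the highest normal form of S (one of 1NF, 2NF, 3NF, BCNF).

Candidate keys: {A, B, C}, {A, D}. Prime attributes: {A, B, C, D}.
B, C --> D breaks BCNF: {B, C}⁺ = {B, C, D, E}, so {B, C} is not a superkey.
C, D --> E determines the non-prime attribute {E} from a non-superkey — 3NF is violated.
{C} is a proper subset of the key {A, B, C}, and {C}⁺ contains the non-prime attribute {E} — a partial dependency, so 2NF is violated.

1NF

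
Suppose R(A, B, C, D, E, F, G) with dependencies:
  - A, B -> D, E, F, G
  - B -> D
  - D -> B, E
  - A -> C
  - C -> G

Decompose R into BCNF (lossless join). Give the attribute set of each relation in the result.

Candidate keys of the original relation: {A, B}, {A, D}.
{A, B, C, D, E, F, G}: {B} determines {B, D, E} here but is not a superkey — split on B -> D, E, giving {B, D, E} and {A, B, C, F, G}.
{B, D, E} is in BCNF.
{A, B, C, F, G}: {A} determines {A, C, G} here but is not a superkey — split on A -> C, G, giving {A, C, G} and {A, B, F}.
{A, C, G}: {C} determines {C, G} here but is not a superkey — split on C -> G, giving {C, G} and {A, C}.
{C, G} is in BCNF.
{A, C} is in BCNF.
{A, B, F} is in BCNF.

{A, B, F}; {A, C}; {B, D, E}; {C, G}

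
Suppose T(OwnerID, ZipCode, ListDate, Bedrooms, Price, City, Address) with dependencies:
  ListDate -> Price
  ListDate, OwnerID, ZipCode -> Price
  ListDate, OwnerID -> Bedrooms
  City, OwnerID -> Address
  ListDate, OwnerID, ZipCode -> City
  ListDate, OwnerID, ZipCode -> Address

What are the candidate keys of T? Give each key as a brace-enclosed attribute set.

Attributes never on any right-hand side: {ListDate, OwnerID, ZipCode} — every candidate key must contain all of them.
{ListDate, OwnerID, ZipCode}⁺ = {Address, Bedrooms, City, ListDate, OwnerID, Price, ZipCode}, which is every attribute, so {ListDate, OwnerID, ZipCode} is a candidate key.
No smaller or unrelated set reaches every attribute, so there are no other keys.

{ListDate, OwnerID, ZipCode}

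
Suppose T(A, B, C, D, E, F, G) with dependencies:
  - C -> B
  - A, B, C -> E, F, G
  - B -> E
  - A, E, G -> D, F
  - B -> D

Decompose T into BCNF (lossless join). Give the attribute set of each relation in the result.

{A, C, F, G}; {B, C}; {B, D, E}

Candidate key of the original relation: {A, C}.
Within {A, B, C, D, E, F, G}: {C}⁺ ∩ {A, B, C, D, E, F, G} = {B, C, D, E}, not the whole set, so C -> B, D, E violates BCNF; decompose into {B, C, D, E} and {A, C, F, G}.
Within {B, C, D, E}: {B}⁺ ∩ {B, C, D, E} = {B, D, E}, not the whole set, so B -> D, E violates BCNF; decompose into {B, D, E} and {B, C}.
{B, D, E} has no BCNF violation.
{B, C} has no BCNF violation.
{A, C, F, G} has no BCNF violation.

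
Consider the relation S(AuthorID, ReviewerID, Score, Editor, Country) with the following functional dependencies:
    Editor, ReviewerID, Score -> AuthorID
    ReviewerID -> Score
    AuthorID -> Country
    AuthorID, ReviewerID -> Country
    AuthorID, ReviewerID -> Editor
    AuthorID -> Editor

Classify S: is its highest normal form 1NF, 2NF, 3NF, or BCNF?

1NF

Candidate keys: {AuthorID, ReviewerID}, {Editor, ReviewerID}. Prime attributes: {AuthorID, Editor, ReviewerID}.
ReviewerID -> Score: {ReviewerID}⁺ = {ReviewerID, Score}, which is not all of the attributes, so the left side is not a superkey — BCNF is violated.
ReviewerID -> Score determines the non-prime attribute {Score} from a non-superkey — 3NF is violated.
{AuthorID} is a proper subset of the key {AuthorID, ReviewerID}, and {AuthorID}⁺ contains the non-prime attribute {Country} — a partial dependency, so 2NF is violated.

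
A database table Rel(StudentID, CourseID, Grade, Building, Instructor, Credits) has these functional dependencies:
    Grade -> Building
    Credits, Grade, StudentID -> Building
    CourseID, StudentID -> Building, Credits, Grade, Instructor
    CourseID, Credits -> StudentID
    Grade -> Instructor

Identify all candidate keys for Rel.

Attributes never on any right-hand side: {CourseID} — every candidate key must contain it.
Closure of {CourseID, Credits} is {Building, CourseID, Credits, Grade, Instructor, StudentID}, the whole schema; {CourseID, Credits} is a candidate key.
Closure of {CourseID, StudentID} is {Building, CourseID, Credits, Grade, Instructor, StudentID}, the whole schema; {CourseID, StudentID} is a candidate key.
No proper subset of any of these is a key, and no other minimal superkey exists.

{CourseID, Credits}, {CourseID, StudentID}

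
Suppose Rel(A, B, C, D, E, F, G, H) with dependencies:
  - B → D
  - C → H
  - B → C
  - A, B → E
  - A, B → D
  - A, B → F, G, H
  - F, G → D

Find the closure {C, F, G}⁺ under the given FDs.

{C, D, F, G, H}

Start with {C, F, G}.
C → H applies; add {H} → now {C, F, G, H}.
F, G → D applies; add {D} → now {C, D, F, G, H}.
No further FD applies.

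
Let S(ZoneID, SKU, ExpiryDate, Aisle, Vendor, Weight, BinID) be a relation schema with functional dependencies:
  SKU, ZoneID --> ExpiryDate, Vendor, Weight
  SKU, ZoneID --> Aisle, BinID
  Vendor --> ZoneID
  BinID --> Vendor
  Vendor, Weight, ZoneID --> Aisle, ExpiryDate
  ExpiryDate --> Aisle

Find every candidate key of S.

{SKU} never appears on the right of any FD, so every key must include it.
{BinID, SKU} is a candidate key since {BinID, SKU}⁺ = {Aisle, BinID, ExpiryDate, SKU, Vendor, Weight, ZoneID} covers every attribute.
{SKU, Vendor} is a candidate key since {SKU, Vendor}⁺ = {Aisle, BinID, ExpiryDate, SKU, Vendor, Weight, ZoneID} covers every attribute.
{SKU, ZoneID} is a candidate key since {SKU, ZoneID}⁺ = {Aisle, BinID, ExpiryDate, SKU, Vendor, Weight, ZoneID} covers every attribute.
Any other superkey properly contains one of these, so there are no further candidate keys.

{BinID, SKU}, {SKU, Vendor}, {SKU, ZoneID}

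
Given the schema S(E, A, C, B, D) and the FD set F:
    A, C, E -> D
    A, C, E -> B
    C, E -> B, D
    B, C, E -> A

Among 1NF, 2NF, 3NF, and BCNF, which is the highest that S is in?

Candidate key: {C, E}. Prime attributes: {C, E}.
The left-hand side of every FD is a superkey, so BCNF is satisfied.

BCNF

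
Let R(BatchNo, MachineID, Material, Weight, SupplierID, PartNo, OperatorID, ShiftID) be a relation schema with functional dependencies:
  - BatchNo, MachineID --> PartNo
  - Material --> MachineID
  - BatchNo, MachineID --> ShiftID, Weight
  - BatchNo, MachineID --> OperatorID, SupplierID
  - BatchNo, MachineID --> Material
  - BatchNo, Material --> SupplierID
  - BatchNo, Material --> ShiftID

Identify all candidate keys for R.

{BatchNo, MachineID}, {BatchNo, Material}

{BatchNo} never appears on the right of any FD, so every key must include it.
{BatchNo, MachineID}⁺ = {BatchNo, MachineID, Material, OperatorID, PartNo, ShiftID, SupplierID, Weight}, which is every attribute, so {BatchNo, MachineID} is a candidate key.
{BatchNo, Material}⁺ = {BatchNo, MachineID, Material, OperatorID, PartNo, ShiftID, SupplierID, Weight}, which is every attribute, so {BatchNo, Material} is a candidate key.
Any other superkey properly contains one of these, so there are no further candidate keys.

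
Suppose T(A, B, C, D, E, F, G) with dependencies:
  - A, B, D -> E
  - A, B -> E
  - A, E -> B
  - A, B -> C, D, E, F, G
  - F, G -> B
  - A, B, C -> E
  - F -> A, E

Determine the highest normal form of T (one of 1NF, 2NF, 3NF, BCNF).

BCNF

Candidate keys: {A, B}, {A, E}, {F}. Prime attributes: {A, B, E, F}.
Each dependency's left side is a superkey — BCNF holds.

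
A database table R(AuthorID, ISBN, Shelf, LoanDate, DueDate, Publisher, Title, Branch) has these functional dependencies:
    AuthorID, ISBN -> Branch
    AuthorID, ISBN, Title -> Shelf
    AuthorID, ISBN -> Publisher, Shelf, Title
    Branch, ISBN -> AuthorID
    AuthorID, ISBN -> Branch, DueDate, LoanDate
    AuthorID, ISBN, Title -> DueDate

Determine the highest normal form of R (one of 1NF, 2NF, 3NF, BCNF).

Candidate keys: {AuthorID, ISBN}, {Branch, ISBN}. Prime attributes: {AuthorID, Branch, ISBN}.
The left-hand side of every FD is a superkey, so BCNF is satisfied.

BCNF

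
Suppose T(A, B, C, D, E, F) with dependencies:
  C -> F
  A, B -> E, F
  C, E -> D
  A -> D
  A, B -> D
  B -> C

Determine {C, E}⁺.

{C, D, E, F}

Start with {C, E}.
C -> F applies; add {F} → now {C, E, F}.
C, E -> D applies; add {D} → now {C, D, E, F}.
No further FD applies.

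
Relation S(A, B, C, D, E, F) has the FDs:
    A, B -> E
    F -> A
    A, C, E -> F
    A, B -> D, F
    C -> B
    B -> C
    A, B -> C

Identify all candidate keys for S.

{A, B}, {A, C}, {B, F}, {C, F}

{A, B} is a candidate key since {A, B}⁺ = {A, B, C, D, E, F} covers every attribute.
{A, C} is a candidate key since {A, C}⁺ = {A, B, C, D, E, F} covers every attribute.
{B, F} is a candidate key since {B, F}⁺ = {A, B, C, D, E, F} covers every attribute.
{C, F} is a candidate key since {C, F}⁺ = {A, B, C, D, E, F} covers every attribute.
No proper subset of any of these is a key, and no other minimal superkey exists.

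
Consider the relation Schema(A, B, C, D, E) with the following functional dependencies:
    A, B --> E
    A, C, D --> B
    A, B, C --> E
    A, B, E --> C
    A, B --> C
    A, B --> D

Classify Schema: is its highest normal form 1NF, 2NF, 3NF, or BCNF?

BCNF

Candidate keys: {A, B}, {A, C, D}. Prime attributes: {A, B, C, D}.
The left-hand side of every FD is a superkey, so BCNF is satisfied.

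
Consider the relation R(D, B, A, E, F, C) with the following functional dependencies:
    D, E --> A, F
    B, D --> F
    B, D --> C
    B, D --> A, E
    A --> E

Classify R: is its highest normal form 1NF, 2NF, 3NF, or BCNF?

Candidate key: {B, D}. Prime attributes: {B, D}.
For D, E --> A, F we have {D, E}⁺ = {A, D, E, F}; {D, E} is not a superkey, so BCNF fails.
D, E --> A, F determines the non-prime attributes {A, F} from a non-superkey — 3NF is violated.
Checking every proper subset of each key, none determines a non-prime attribute — 2NF is satisfied.

2NF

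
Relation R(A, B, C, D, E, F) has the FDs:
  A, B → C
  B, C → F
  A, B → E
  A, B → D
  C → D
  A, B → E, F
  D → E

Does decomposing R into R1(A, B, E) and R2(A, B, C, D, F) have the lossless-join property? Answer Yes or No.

Yes

Common attributes: {A, B}; their closure is {A, B, C, D, E, F}.
Since R1 ⊆ {A, B, C, D, E, F}, the intersection is a superkey of R1; the decomposition is lossless.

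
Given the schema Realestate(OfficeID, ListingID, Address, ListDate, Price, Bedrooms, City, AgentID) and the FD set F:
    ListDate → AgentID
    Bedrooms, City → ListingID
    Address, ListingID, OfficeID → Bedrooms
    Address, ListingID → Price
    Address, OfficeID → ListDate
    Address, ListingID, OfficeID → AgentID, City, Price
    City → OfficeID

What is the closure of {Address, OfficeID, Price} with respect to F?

{Address, AgentID, ListDate, OfficeID, Price}

Start with {Address, OfficeID, Price}.
Address, OfficeID → ListDate applies; add {ListDate} → now {Address, ListDate, OfficeID, Price}.
ListDate → AgentID applies; add {AgentID} → now {Address, AgentID, ListDate, OfficeID, Price}.
No further FD applies.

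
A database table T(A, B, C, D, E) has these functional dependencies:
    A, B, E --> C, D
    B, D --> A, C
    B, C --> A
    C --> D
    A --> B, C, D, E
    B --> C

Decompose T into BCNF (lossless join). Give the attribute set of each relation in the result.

{A, B, C, E}; {C, D}

Candidate keys of the original relation: {A}, {B}.
Within {A, B, C, D, E}: {C}⁺ ∩ {A, B, C, D, E} = {C, D}, not the whole set, so C --> D violates BCNF; decompose into {C, D} and {A, B, C, E}.
{C, D} is in BCNF.
{A, B, C, E} is in BCNF.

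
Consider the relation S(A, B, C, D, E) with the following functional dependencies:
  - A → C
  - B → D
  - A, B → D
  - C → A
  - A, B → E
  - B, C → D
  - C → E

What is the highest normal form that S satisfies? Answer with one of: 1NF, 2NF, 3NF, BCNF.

Candidate keys: {A, B}, {B, C}. Prime attributes: {A, B, C}.
For A → C we have {A}⁺ = {A, C, E}; {A} is not a superkey, so BCNF fails.
B → D determines the non-prime attribute {D} from a non-superkey — 3NF is violated.
Since {A} ⊂ {A, B} and {A}⁺ ⊇ {E} with {E} non-prime, there is a partial dependency; 2NF fails.

1NF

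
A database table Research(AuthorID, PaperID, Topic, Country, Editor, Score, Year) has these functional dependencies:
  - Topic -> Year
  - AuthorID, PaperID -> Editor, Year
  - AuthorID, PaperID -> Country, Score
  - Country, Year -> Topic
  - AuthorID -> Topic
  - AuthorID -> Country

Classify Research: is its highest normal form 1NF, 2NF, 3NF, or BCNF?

1NF

Candidate key: {AuthorID, PaperID}. Prime attributes: {AuthorID, PaperID}.
Topic -> Year breaks BCNF: {Topic}⁺ = {Topic, Year}, so {Topic} is not a superkey.
Topic -> Year determines the non-prime attribute {Year} from a non-superkey — 3NF is violated.
{AuthorID} is a proper subset of the key {AuthorID, PaperID}, and {AuthorID}⁺ contains the non-prime attributes {Country, Topic, Year} — a partial dependency, so 2NF is violated.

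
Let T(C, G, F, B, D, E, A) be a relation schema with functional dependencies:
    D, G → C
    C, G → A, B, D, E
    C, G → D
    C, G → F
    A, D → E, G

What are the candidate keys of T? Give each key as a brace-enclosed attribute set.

{A, D}, {C, G}, {D, G}

{A, D} is a candidate key since {A, D}⁺ = {A, B, C, D, E, F, G} covers every attribute.
{C, G} is a candidate key since {C, G}⁺ = {A, B, C, D, E, F, G} covers every attribute.
{D, G} is a candidate key since {D, G}⁺ = {A, B, C, D, E, F, G} covers every attribute.
These are minimal and exhaustive — every other superkey contains one of them.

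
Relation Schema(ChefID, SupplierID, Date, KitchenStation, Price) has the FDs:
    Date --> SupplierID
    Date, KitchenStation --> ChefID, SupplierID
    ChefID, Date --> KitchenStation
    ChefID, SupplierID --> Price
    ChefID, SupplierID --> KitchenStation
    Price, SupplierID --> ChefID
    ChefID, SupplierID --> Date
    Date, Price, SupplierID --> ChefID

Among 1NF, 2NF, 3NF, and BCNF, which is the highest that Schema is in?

Candidate keys: {ChefID, Date}, {ChefID, SupplierID}, {Date, KitchenStation}, {Date, Price}, {Price, SupplierID}. Prime attributes: {ChefID, Date, KitchenStation, Price, SupplierID}.
For Date --> SupplierID we have {Date}⁺ = {Date, SupplierID}; {Date} is not a superkey, so BCNF fails.
But every attribute on its right side ({SupplierID}) is prime, and the same holds for every other non-superkey FD, so 3NF still holds.

3NF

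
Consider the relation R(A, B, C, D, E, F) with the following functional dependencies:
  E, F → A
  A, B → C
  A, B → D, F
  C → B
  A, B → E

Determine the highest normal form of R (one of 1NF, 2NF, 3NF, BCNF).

Candidate keys: {A, B}, {A, C}, {B, E, F}, {C, E, F}. Prime attributes: {A, B, C, E, F}.
For E, F → A we have {E, F}⁺ = {A, E, F}; {E, F} is not a superkey, so BCNF fails.
Its right-hand attributes {A} are all prime, as are those of every other non-superkey FD — the relation is in 3NF.

3NF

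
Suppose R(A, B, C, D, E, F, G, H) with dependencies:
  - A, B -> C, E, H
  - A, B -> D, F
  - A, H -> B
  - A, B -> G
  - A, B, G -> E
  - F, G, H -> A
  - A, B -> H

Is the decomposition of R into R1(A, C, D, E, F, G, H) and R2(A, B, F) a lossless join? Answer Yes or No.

Common attributes: {A, F}; their closure is {A, F}.
Neither R1 nor R2 is contained in that closure, so the decomposition is lossy.

No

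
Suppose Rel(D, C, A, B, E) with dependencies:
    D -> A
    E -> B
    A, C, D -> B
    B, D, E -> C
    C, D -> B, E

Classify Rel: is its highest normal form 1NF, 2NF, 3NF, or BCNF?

1NF

Candidate keys: {C, D}, {D, E}. Prime attributes: {C, D, E}.
D -> A breaks BCNF: {D}⁺ = {A, D}, so {D} is not a superkey.
D -> A determines the non-prime attribute {A} from a non-superkey — 3NF is violated.
Since {D} ⊂ {C, D} and {D}⁺ ⊇ {A} with {A} non-prime, there is a partial dependency; 2NF fails.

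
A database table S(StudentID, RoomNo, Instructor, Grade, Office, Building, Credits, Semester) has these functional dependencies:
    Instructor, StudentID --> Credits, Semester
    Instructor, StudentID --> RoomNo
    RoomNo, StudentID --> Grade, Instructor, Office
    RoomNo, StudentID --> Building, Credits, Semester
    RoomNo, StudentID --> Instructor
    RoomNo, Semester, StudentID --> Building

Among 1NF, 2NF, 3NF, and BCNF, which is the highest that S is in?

Candidate keys: {Instructor, StudentID}, {RoomNo, StudentID}. Prime attributes: {Instructor, RoomNo, StudentID}.
Each dependency's left side is a superkey — BCNF holds.

BCNF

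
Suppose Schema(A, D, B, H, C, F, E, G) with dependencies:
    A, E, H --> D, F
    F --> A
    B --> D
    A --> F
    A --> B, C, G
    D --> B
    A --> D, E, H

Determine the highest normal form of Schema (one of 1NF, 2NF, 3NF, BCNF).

2NF

Candidate keys: {A}, {F}. Prime attributes: {A, F}.
B --> D: {B}⁺ = {B, D}, which is not all of the attributes, so the left side is not a superkey — BCNF is violated.
B --> D determines the non-prime attribute {D} from a non-superkey — 3NF is violated.
With only single-attribute keys there can be no partial dependency, so 2NF holds.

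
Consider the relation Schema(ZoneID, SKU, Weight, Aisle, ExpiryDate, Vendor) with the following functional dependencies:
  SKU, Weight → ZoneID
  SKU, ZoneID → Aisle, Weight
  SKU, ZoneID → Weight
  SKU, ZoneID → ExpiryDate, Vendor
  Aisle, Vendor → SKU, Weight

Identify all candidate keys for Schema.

{Aisle, Vendor}, {SKU, Weight}, {SKU, ZoneID}

Closure of {Aisle, Vendor} is {Aisle, ExpiryDate, SKU, Vendor, Weight, ZoneID}, the whole schema; {Aisle, Vendor} is a candidate key.
Closure of {SKU, Weight} is {Aisle, ExpiryDate, SKU, Vendor, Weight, ZoneID}, the whole schema; {SKU, Weight} is a candidate key.
Closure of {SKU, ZoneID} is {Aisle, ExpiryDate, SKU, Vendor, Weight, ZoneID}, the whole schema; {SKU, ZoneID} is a candidate key.
Any other superkey properly contains one of these, so there are no further candidate keys.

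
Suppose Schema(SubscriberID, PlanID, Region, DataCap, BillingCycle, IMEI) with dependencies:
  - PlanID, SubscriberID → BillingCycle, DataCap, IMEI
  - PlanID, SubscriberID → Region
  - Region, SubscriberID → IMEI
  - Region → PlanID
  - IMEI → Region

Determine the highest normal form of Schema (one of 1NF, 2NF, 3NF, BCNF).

3NF

Candidate keys: {IMEI, SubscriberID}, {PlanID, SubscriberID}, {Region, SubscriberID}. Prime attributes: {IMEI, PlanID, Region, SubscriberID}.
Region → PlanID breaks BCNF: {Region}⁺ = {PlanID, Region}, so {Region} is not a superkey.
But every attribute on its right side ({PlanID}) is prime, and the same holds for every other non-superkey FD, so 3NF still holds.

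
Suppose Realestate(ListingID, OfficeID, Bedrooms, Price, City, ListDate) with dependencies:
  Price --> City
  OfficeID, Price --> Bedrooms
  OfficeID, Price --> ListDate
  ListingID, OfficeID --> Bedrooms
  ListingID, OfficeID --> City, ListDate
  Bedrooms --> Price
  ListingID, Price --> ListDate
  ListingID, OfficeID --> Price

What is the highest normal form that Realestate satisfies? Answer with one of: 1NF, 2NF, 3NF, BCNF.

Candidate key: {ListingID, OfficeID}. Prime attributes: {ListingID, OfficeID}.
For Price --> City we have {Price}⁺ = {City, Price}; {Price} is not a superkey, so BCNF fails.
Price --> City determines the non-prime attribute {City} from a non-superkey — 3NF is violated.
Checking every proper subset of each key, none determines a non-prime attribute — 2NF is satisfied.

2NF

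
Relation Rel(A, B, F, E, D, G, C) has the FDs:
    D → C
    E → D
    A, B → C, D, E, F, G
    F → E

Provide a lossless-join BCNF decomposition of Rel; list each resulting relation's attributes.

{A, B, F, G}; {C, D}; {D, E}; {E, F}

Candidate key of the original relation: {A, B}.
Within {A, B, C, D, E, F, G}: {D}⁺ ∩ {A, B, C, D, E, F, G} = {C, D}, not the whole set, so D → C violates BCNF; decompose into {C, D} and {A, B, D, E, F, G}.
{C, D}: every determinant is a superkey — BCNF.
Within {A, B, D, E, F, G}: {E}⁺ ∩ {A, B, D, E, F, G} = {D, E}, not the whole set, so E → D violates BCNF; decompose into {D, E} and {A, B, E, F, G}.
{D, E}: every determinant is a superkey — BCNF.
Within {A, B, E, F, G}: {F}⁺ ∩ {A, B, E, F, G} = {E, F}, not the whole set, so F → E violates BCNF; decompose into {E, F} and {A, B, F, G}.
{E, F}: every determinant is a superkey — BCNF.
{A, B, F, G}: every determinant is a superkey — BCNF.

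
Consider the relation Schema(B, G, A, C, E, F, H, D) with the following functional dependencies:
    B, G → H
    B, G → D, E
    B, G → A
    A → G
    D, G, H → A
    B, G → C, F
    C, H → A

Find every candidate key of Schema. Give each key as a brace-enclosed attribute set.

{A, B}, {B, C, H}, {B, G}

Attributes never on any right-hand side: {B} — every candidate key must contain it.
Closure of {A, B} is {A, B, C, D, E, F, G, H}, the whole schema; {A, B} is a candidate key.
Closure of {B, G} is {A, B, C, D, E, F, G, H}, the whole schema; {B, G} is a candidate key.
Closure of {B, C, H} is {A, B, C, D, E, F, G, H}, the whole schema; {B, C, H} is a candidate key.
No proper subset of any of these is a key, and no other minimal superkey exists.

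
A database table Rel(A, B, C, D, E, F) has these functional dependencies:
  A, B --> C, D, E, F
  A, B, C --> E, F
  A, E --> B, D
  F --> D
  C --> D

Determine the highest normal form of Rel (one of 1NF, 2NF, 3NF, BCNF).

Candidate keys: {A, B}, {A, E}. Prime attributes: {A, B, E}.
F --> D: {F}⁺ = {D, F}, which is not all of the attributes, so the left side is not a superkey — BCNF is violated.
F --> D determines the non-prime attribute {D} from a non-superkey — 3NF is violated.
No non-prime attribute depends on a proper subset of any candidate key, so 2NF holds.

2NF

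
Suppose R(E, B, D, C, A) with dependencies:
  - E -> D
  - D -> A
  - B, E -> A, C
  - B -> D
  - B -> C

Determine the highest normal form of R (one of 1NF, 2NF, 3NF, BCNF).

1NF

Candidate key: {B, E}. Prime attributes: {B, E}.
For E -> D we have {E}⁺ = {A, D, E}; {E} is not a superkey, so BCNF fails.
Because {D} is non-prime and the left side of E -> D is not a superkey, the relation is not in 3NF.
{B} is a proper subset of the key {B, E}, and {B}⁺ contains the non-prime attributes {A, C, D} — a partial dependency, so 2NF is violated.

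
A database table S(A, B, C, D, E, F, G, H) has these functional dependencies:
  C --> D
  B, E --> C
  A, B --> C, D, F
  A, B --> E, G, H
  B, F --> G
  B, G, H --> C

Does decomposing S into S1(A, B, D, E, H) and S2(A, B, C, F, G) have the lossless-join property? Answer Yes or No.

S1 ∩ S2 = {A, B}; its closure under F is {A, B, C, D, E, F, G, H}.
Since S1 ⊆ {A, B, C, D, E, F, G, H}, the intersection is a superkey of S1; the decomposition is lossless.

Yes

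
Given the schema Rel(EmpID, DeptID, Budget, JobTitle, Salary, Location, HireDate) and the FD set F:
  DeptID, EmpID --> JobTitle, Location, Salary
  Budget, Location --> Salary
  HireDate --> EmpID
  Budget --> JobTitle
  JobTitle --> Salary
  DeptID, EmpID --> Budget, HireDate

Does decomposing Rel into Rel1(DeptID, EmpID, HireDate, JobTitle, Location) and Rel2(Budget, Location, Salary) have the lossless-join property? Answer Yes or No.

No

Rel1 ∩ Rel2 = {Location}; its closure under F is {Location}.
Rel1 ⊄ {Location} and Rel2 ⊄ {Location}, so the split is lossy.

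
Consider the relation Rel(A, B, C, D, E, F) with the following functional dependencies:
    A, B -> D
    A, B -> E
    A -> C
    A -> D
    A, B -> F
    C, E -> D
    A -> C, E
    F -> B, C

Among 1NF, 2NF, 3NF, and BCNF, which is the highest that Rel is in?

Candidate keys: {A, B}, {A, F}. Prime attributes: {A, B, F}.
A -> C breaks BCNF: {A}⁺ = {A, C, D, E}, so {A} is not a superkey.
A -> C has non-prime {C} on the right and a non-superkey on the left, so 3NF fails.
Since {A} ⊂ {A, B} and {A}⁺ ⊇ {C, D, E} with {C, D, E} non-prime, there is a partial dependency; 2NF fails.

1NF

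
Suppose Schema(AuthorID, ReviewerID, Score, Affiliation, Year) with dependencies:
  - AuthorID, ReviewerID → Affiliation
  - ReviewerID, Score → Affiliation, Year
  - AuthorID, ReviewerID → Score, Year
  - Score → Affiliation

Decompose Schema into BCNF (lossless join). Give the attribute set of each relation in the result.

{Affiliation, Score}; {AuthorID, ReviewerID, Score}; {ReviewerID, Score, Year}

Candidate key of the original relation: {AuthorID, ReviewerID}.
Within {Affiliation, AuthorID, ReviewerID, Score, Year}: {ReviewerID, Score}⁺ ∩ {Affiliation, AuthorID, ReviewerID, Score, Year} = {Affiliation, ReviewerID, Score, Year}, not the whole set, so ReviewerID, Score → Affiliation, Year violates BCNF; decompose into {Affiliation, ReviewerID, Score, Year} and {AuthorID, ReviewerID, Score}.
Within {Affiliation, ReviewerID, Score, Year}: {Score}⁺ ∩ {Affiliation, ReviewerID, Score, Year} = {Affiliation, Score}, not the whole set, so Score → Affiliation violates BCNF; decompose into {Affiliation, Score} and {ReviewerID, Score, Year}.
{Affiliation, Score}: every determinant is a superkey — BCNF.
{ReviewerID, Score, Year}: every determinant is a superkey — BCNF.
{AuthorID, ReviewerID, Score}: every determinant is a superkey — BCNF.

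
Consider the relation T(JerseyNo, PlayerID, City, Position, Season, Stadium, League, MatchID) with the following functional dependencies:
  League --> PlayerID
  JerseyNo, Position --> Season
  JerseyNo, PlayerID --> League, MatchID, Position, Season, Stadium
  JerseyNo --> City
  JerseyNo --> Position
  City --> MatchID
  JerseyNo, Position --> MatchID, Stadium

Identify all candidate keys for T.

{JerseyNo, League}, {JerseyNo, PlayerID}

No FD produces {JerseyNo}, so it must be in every candidate key.
{JerseyNo, League}⁺ = {City, JerseyNo, League, MatchID, PlayerID, Position, Season, Stadium}, which is every attribute, so {JerseyNo, League} is a candidate key.
{JerseyNo, PlayerID}⁺ = {City, JerseyNo, League, MatchID, PlayerID, Position, Season, Stadium}, which is every attribute, so {JerseyNo, PlayerID} is a candidate key.
These are minimal and exhaustive — every other superkey contains one of them.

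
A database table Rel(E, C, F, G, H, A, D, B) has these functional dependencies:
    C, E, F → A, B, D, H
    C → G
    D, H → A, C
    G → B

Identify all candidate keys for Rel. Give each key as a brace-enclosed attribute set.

{E, F} never appear on the right of any FD, so every key must include all of them.
Closure of {C, E, F} is {A, B, C, D, E, F, G, H}, the whole schema; {C, E, F} is a candidate key.
Closure of {D, E, F, H} is {A, B, C, D, E, F, G, H}, the whole schema; {D, E, F, H} is a candidate key.
No proper subset of any of these is a key, and no other minimal superkey exists.

{C, E, F}, {D, E, F, H}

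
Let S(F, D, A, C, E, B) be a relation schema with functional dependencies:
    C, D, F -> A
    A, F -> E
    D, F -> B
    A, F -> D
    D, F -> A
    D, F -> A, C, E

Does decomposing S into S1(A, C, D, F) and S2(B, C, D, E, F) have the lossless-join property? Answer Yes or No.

The shared attributes are {C, D, F} and {C, D, F}⁺ = {A, B, C, D, E, F}.
S1 is contained in that closure, so S1 ∩ S2 -> S1 holds and the join is lossless.

Yes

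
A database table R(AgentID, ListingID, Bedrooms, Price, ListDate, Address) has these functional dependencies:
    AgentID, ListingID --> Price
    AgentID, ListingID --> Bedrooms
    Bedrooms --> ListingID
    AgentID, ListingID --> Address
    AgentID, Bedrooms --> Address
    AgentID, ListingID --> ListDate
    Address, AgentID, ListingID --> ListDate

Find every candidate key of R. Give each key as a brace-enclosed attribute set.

No FD produces {AgentID}, so it must be in every candidate key.
Closure of {AgentID, Bedrooms} is {Address, AgentID, Bedrooms, ListDate, ListingID, Price}, the whole schema; {AgentID, Bedrooms} is a candidate key.
Closure of {AgentID, ListingID} is {Address, AgentID, Bedrooms, ListDate, ListingID, Price}, the whole schema; {AgentID, ListingID} is a candidate key.
No proper subset of any of these is a key, and no other minimal superkey exists.

{AgentID, Bedrooms}, {AgentID, ListingID}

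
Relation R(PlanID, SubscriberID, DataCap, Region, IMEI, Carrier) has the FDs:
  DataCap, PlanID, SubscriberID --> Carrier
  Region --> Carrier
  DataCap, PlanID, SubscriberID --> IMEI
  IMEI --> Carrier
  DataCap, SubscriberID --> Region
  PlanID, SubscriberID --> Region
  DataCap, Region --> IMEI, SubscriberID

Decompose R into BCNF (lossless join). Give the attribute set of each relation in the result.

Candidate keys of the original relation: {DataCap, PlanID, Region}, {DataCap, PlanID, SubscriberID}.
{Carrier, DataCap, IMEI, PlanID, Region, SubscriberID}: {Region} determines {Carrier, Region} here but is not a superkey — split on Region --> Carrier, giving {Carrier, Region} and {DataCap, IMEI, PlanID, Region, SubscriberID}.
{Carrier, Region} has no BCNF violation.
{DataCap, IMEI, PlanID, Region, SubscriberID}: {DataCap, SubscriberID} determines {DataCap, IMEI, Region, SubscriberID} here but is not a superkey — split on DataCap, SubscriberID --> IMEI, Region, giving {DataCap, IMEI, Region, SubscriberID} and {DataCap, PlanID, SubscriberID}.
{DataCap, IMEI, Region, SubscriberID} has no BCNF violation.
{DataCap, PlanID, SubscriberID} has no BCNF violation.

{Carrier, Region}; {DataCap, IMEI, Region, SubscriberID}; {DataCap, PlanID, SubscriberID}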